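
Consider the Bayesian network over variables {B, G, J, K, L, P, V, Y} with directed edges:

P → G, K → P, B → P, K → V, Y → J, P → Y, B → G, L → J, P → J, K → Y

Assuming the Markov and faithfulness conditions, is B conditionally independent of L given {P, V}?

Enumerating the 6 paths from B to L and testing each for blocking by {P, V}:
Path 1: B → P → J ← L
  P is a chain here and P is conditioned on, so the path is blocked at P.
Path 2: B → P → Y → J ← L
  P is a chain here and P is conditioned on, so the path is blocked at P.
Path 3: B → P ← K → Y → J ← L
  J is a collider here and neither J nor any of its descendants is conditioned on, so the collider stays closed — the path is blocked at J.
Path 4: B → G ← P → J ← L
  G is a collider here and neither G nor any of its descendants is conditioned on, so the collider stays closed — the path is blocked at G.
Path 5: B → G ← P → Y → J ← L
  G is a collider here and neither G nor any of its descendants is conditioned on, so the collider stays closed — the path is blocked at G.
Path 6: B → G ← P ← K → Y → J ← L
  G is a collider here and neither G nor any of its descendants is conditioned on, so the collider stays closed — the path is blocked at G.
All paths are blocked; B ⊥ L | {P, V} holds.

Yes — B and L are d-separated given {P, V}.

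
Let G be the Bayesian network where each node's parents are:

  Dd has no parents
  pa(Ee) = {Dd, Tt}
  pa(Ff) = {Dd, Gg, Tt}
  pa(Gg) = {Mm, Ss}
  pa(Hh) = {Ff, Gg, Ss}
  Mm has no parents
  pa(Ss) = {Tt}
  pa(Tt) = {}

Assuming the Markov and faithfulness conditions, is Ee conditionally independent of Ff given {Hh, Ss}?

No — Ee and Ff are not d-separated given {Hh, Ss}.

Enumerating the 6 paths from Ee to Ff and testing each for blocking by {Hh, Ss}:
Path 1: Ee ← Dd → Ff
  Dd is a fork and Dd is not conditioned on — no node blocks this path, so it is active.
Path 2: Ee ← Tt → Ss → Gg → Hh ← Ff
  Ss is a chain here and Ss is conditioned on, so the path is blocked at Ss.
Path 3: Ee ← Tt → Ss → Gg → Ff
  Ss is a chain here and Ss is conditioned on, so the path is blocked at Ss.
Path 4: Ee ← Tt → Ss → Hh ← Gg → Ff
  Ss is a chain here and Ss is conditioned on, so the path is blocked at Ss.
Path 5: Ee ← Tt → Ss → Hh ← Ff
  Ss is a chain here and Ss is conditioned on, so the path is blocked at Ss.
Path 6: Ee ← Tt → Ff
  Tt is a fork and Tt is not conditioned on — no node blocks this path, so it is active.
At least one path is unblocked, so d-separation fails.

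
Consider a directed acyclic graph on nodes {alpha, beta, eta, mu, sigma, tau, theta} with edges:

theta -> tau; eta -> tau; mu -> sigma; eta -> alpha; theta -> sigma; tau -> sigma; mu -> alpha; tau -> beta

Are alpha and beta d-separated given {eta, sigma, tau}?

3 paths connect alpha and beta; each must be blocked for d-separation to hold:
Path 1: alpha ← mu → sigma ← tau → beta
  tau is a fork here and tau is conditioned on, so the path is blocked at tau.
Path 2: alpha ← mu → sigma ← theta → tau → beta
  tau is a chain here and tau is conditioned on, so the path is blocked at tau.
Path 3: alpha ← eta → tau → beta
  eta is a fork here and eta is conditioned on, so the path is blocked at eta.
Since every path is blocked, d-separation holds.

Yes — alpha and beta are d-separated given {eta, sigma, tau}.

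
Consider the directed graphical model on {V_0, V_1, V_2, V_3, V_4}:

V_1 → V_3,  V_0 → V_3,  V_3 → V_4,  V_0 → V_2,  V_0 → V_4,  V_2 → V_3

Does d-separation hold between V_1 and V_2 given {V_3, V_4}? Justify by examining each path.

We examine all 3 paths between V_1 and V_2:
  1. V_1 → V_3 ← V_0 → V_2 — V_3:collider[open]; V_0:fork[open] ⇒ active
  2. V_1 → V_3 → V_4 ← V_0 → V_2 — V_3:chain[blocks]; V_4:collider[open]; V_0:fork[open] ⇒ blocked
  3. V_1 → V_3 ← V_2 — V_3:collider[open] ⇒ active
At least one path is unblocked, so d-separation fails.

No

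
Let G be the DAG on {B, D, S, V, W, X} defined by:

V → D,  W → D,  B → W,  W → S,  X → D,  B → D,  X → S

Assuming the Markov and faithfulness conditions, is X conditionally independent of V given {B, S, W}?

Yes

Enumerating the 3 paths from X to V and testing each for blocking by {B, S, W}:
Path 1: X → D ← V
  D is a collider here and neither D nor any of its descendants is conditioned on, so the collider stays closed — the path is blocked at D.
Path 2: X → S ← W → D ← V
  W is a fork here and W is conditioned on, so the path is blocked at W.
Path 3: X → S ← W ← B → D ← V
  W is a chain here and W is conditioned on, so the path is blocked at W.
Since every path is blocked, d-separation holds.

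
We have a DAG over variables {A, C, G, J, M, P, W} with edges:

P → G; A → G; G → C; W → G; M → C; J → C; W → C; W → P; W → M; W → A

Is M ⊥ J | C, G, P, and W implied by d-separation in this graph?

No — M and J are not d-separated given {C, G, P, W}.

Enumerating the 5 paths from M to J and testing each for blocking by {C, G, P, W}:
Path 1: M → C ← J
  C is a collider and C is conditioned on, which opens it — no node blocks this path, so it is active.
Path 2: M ← W → P → G → C ← J
  W is a fork here and W is conditioned on, so the path is blocked at W.
Path 3: M ← W → C ← J
  W is a fork here and W is conditioned on, so the path is blocked at W.
Path 4: M ← W → A → G → C ← J
  W is a fork here and W is conditioned on, so the path is blocked at W.
Path 5: M ← W → G → C ← J
  W is a fork here and W is conditioned on, so the path is blocked at W.
Since the path M → C ← J is active, M and J are not d-separated given {C, G, P, W}.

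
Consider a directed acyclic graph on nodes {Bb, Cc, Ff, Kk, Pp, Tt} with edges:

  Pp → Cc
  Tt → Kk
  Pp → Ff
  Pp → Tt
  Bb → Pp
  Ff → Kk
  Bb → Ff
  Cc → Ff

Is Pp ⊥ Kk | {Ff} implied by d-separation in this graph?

No

Enumerating the 4 paths from Pp to Kk and testing each for blocking by {Ff}:
  1. Pp → Tt → Kk — Tt:chain[open] ⇒ active
  2. Pp → Cc → Ff → Kk — Cc:chain[open]; Ff:chain[blocks] ⇒ blocked
  3. Pp ← Bb → Ff → Kk — Bb:fork[open]; Ff:chain[blocks] ⇒ blocked
  4. Pp → Ff → Kk — Ff:chain[blocks] ⇒ blocked
Because an active path exists, Pp and Kk are not d-separated.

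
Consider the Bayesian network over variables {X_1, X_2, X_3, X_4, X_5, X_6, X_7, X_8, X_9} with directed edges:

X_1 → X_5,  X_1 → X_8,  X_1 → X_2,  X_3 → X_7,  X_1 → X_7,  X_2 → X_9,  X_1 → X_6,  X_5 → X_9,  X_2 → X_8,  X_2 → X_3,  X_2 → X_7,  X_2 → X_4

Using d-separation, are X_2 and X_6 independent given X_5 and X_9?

No

5 paths connect X_2 and X_6; each must be blocked for d-separation to hold:
Path 1: X_2 → X_8 ← X_1 → X_6
  X_8 is a collider here and neither X_8 nor any of its descendants is conditioned on, so the collider stays closed — the path is blocked at X_8.
Path 2: X_2 → X_7 ← X_1 → X_6
  X_7 is a collider here and neither X_7 nor any of its descendants is conditioned on, so the collider stays closed — the path is blocked at X_7.
Path 3: X_2 → X_9 ← X_5 ← X_1 → X_6
  X_5 is a chain here and X_5 is conditioned on, so the path is blocked at X_5.
Path 4: X_2 ← X_1 → X_6
  X_1 is a fork and X_1 is not conditioned on — no node blocks this path, so it is active.
Path 5: X_2 → X_3 → X_7 ← X_1 → X_6
  X_7 is a collider here and neither X_7 nor any of its descendants is conditioned on, so the collider stays closed — the path is blocked at X_7.
Because an active path exists, X_2 and X_6 are not d-separated.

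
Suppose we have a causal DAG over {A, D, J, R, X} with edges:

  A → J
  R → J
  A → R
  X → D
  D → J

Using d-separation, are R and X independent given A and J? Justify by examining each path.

2 paths connect R and X; each must be blocked for d-separation to hold:
Path 1: R ← A → J ← D ← X
  A is a fork here and A is conditioned on, so the path is blocked at A.
Path 2: R → J ← D ← X
  J is a collider and J is conditioned on, which opens it; D is a chain and D is not conditioned on — no node blocks this path, so it is active.
Because an active path exists, R and X are not d-separated.

No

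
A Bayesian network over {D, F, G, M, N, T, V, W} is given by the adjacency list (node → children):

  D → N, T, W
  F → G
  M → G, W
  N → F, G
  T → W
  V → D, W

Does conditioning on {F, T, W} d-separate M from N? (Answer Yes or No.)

No — M and N are not d-separated given {F, T, W}.

5 paths connect M and N; each must be blocked for d-separation to hold:
Path 1: M → G ← F ← N
  G is a collider here and neither G nor any of its descendants is conditioned on, so the collider stays closed — the path is blocked at G.
Path 2: M → G ← N
  G is a collider here and neither G nor any of its descendants is conditioned on, so the collider stays closed — the path is blocked at G.
Path 3: M → W ← T ← D → N
  T is a chain here and T is conditioned on, so the path is blocked at T.
Path 4: M → W ← D → N
  W is a collider and W is conditioned on, which opens it; D is a fork and D is not conditioned on — no node blocks this path, so it is active.
Path 5: M → W ← V → D → N
  W is a collider and W is conditioned on, which opens it; V is a fork and V is not conditioned on; D is a chain and D is not conditioned on — no node blocks this path, so it is active.
Since the path M → W ← D → N is active, M and N are not d-separated given {F, T, W}.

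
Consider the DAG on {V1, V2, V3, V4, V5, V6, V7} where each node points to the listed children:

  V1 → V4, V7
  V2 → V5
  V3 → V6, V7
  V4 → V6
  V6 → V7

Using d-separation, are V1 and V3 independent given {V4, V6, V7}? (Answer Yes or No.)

No

4 paths connect V1 and V3; each must be blocked for d-separation to hold:
Path 1: V1 → V7 ← V6 ← V3
  V6 is a chain here and V6 is conditioned on, so the path is blocked at V6.
Path 2: V1 → V7 ← V3
  V7 is a collider and V7 is conditioned on, which opens it — no node blocks this path, so it is active.
Path 3: V1 → V4 → V6 → V7 ← V3
  V4 is a chain here and V4 is conditioned on, so the path is blocked at V4.
Path 4: V1 → V4 → V6 ← V3
  V4 is a chain here and V4 is conditioned on, so the path is blocked at V4.
Because an active path exists, V1 and V3 are not d-separated.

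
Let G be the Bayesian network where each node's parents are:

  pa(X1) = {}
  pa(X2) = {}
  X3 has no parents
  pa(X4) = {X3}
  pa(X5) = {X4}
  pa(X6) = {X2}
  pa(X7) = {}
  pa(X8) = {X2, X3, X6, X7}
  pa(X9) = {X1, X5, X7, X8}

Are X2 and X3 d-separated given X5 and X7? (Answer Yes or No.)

Yes — X2 and X3 are d-separated given {X5, X7}.

We examine all 6 paths between X2 and X3:
Path 1: X2 → X6 → X8 → X9 ← X5 ← X4 ← X3
  X9 is a collider here and neither X9 nor any of its descendants is conditioned on, so the collider stays closed — the path is blocked at X9.
Path 2: X2 → X6 → X8 ← X7 → X9 ← X5 ← X4 ← X3
  X8 is a collider here and neither X8 nor any of its descendants is conditioned on, so the collider stays closed — the path is blocked at X8.
Path 3: X2 → X6 → X8 ← X3
  X8 is a collider here and neither X8 nor any of its descendants is conditioned on, so the collider stays closed — the path is blocked at X8.
Path 4: X2 → X8 → X9 ← X5 ← X4 ← X3
  X9 is a collider here and neither X9 nor any of its descendants is conditioned on, so the collider stays closed — the path is blocked at X9.
Path 5: X2 → X8 ← X7 → X9 ← X5 ← X4 ← X3
  X8 is a collider here and neither X8 nor any of its descendants is conditioned on, so the collider stays closed — the path is blocked at X8.
Path 6: X2 → X8 ← X3
  X8 is a collider here and neither X8 nor any of its descendants is conditioned on, so the collider stays closed — the path is blocked at X8.
Every path is blocked, so X2 and X3 are d-separated given {X5, X7}.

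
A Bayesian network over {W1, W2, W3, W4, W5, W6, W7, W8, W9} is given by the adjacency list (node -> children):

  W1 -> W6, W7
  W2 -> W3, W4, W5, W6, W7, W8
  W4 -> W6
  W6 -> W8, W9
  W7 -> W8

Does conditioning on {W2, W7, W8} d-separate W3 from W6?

Yes

6 paths connect W3 and W6; each must be blocked for d-separation to hold:
  1. W3 ← W2 → W6 — W2:fork[blocks] ⇒ blocked
  2. W3 ← W2 → W4 → W6 — W2:fork[blocks]; W4:chain[open] ⇒ blocked
  3. W3 ← W2 → W8 ← W6 — W2:fork[blocks]; W8:collider[open] ⇒ blocked
  4. W3 ← W2 → W8 ← W7 ← W1 → W6 — W2:fork[blocks]; W8:collider[open]; W7:chain[blocks]; W1:fork[open] ⇒ blocked
  5. W3 ← W2 → W7 → W8 ← W6 — W2:fork[blocks]; W7:chain[blocks]; W8:collider[open] ⇒ blocked
  6. W3 ← W2 → W7 ← W1 → W6 — W2:fork[blocks]; W7:collider[open]; W1:fork[open] ⇒ blocked
Since every path is blocked, d-separation holds.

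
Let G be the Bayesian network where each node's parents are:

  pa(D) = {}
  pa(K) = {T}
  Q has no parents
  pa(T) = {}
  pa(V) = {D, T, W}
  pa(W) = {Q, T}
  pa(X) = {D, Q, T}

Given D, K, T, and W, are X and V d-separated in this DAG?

Yes

Enumerating the 5 paths from X to V and testing each for blocking by {D, K, T, W}:
Path 1: X ← T → W → V
  T is a fork here and T is conditioned on, so the path is blocked at T.
Path 2: X ← T → V
  T is a fork here and T is conditioned on, so the path is blocked at T.
Path 3: X ← Q → W ← T → V
  T is a fork here and T is conditioned on, so the path is blocked at T.
Path 4: X ← Q → W → V
  W is a chain here and W is conditioned on, so the path is blocked at W.
Path 5: X ← D → V
  D is a fork here and D is conditioned on, so the path is blocked at D.
All paths are blocked; X ⊥ V | {D, K, T, W} holds.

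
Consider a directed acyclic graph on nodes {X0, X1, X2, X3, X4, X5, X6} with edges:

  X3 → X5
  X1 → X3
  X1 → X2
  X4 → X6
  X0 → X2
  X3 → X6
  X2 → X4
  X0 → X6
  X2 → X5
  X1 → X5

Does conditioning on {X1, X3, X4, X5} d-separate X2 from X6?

No

Enumerating the 6 paths from X2 to X6 and testing each for blocking by {X1, X3, X4, X5}:
  1. X2 ← X0 → X6 — X0:fork[open] ⇒ active
  2. X2 → X5 ← X3 → X6 — X5:collider[open]; X3:fork[blocks] ⇒ blocked
  3. X2 → X5 ← X1 → X3 → X6 — X5:collider[open]; X1:fork[blocks]; X3:chain[blocks] ⇒ blocked
  4. X2 → X4 → X6 — X4:chain[blocks] ⇒ blocked
  5. X2 ← X1 → X5 ← X3 → X6 — X1:fork[blocks]; X5:collider[open]; X3:fork[blocks] ⇒ blocked
  6. X2 ← X1 → X3 → X6 — X1:fork[blocks]; X3:chain[blocks] ⇒ blocked
At least one path is unblocked, so d-separation fails.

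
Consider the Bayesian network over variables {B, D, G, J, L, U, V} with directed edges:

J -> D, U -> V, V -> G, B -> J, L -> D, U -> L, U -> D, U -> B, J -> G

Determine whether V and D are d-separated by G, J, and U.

Yes

There are 6 undirected paths between V and D; checking each against the conditioning set {G, J, U}:
Path 1: V → G ← J → D
  J is a fork here and J is conditioned on, so the path is blocked at J.
Path 2: V → G ← J ← B ← U → D
  J is a chain here and J is conditioned on, so the path is blocked at J.
Path 3: V → G ← J ← B ← U → L → D
  J is a chain here and J is conditioned on, so the path is blocked at J.
Path 4: V ← U → D
  U is a fork here and U is conditioned on, so the path is blocked at U.
Path 5: V ← U → B → J → D
  U is a fork here and U is conditioned on, so the path is blocked at U.
Path 6: V ← U → L → D
  U is a fork here and U is conditioned on, so the path is blocked at U.
All paths are blocked; V ⊥ D | {G, J, U} holds.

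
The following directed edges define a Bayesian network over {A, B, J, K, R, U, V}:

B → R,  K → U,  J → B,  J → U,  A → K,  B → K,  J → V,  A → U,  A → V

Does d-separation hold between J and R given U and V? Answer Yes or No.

No

5 paths connect J and R; each must be blocked for d-separation to hold:
Path 1: J → B → R
  B is a chain and B is not conditioned on — no node blocks this path, so it is active.
Path 2: J → V ← A → U ← K ← B → R
  V is a collider and V is conditioned on, which opens it; A is a fork and A is not conditioned on; U is a collider and U is conditioned on, which opens it; K is a chain and K is not conditioned on; B is a fork and B is not conditioned on — no node blocks this path, so it is active.
Path 3: J → V ← A → K ← B → R
  V is a collider and V is conditioned on, which opens it; A is a fork and A is not conditioned on; K is a collider and its descendant U is conditioned on, which opens it; B is a fork and B is not conditioned on — no node blocks this path, so it is active.
Path 4: J → U ← K ← B → R
  U is a collider and U is conditioned on, which opens it; K is a chain and K is not conditioned on; B is a fork and B is not conditioned on — no node blocks this path, so it is active.
Path 5: J → U ← A → K ← B → R
  U is a collider and U is conditioned on, which opens it; A is a fork and A is not conditioned on; K is a collider and its descendant U is conditioned on, which opens it; B is a fork and B is not conditioned on — no node blocks this path, so it is active.
Because an active path exists, J and R are not d-separated.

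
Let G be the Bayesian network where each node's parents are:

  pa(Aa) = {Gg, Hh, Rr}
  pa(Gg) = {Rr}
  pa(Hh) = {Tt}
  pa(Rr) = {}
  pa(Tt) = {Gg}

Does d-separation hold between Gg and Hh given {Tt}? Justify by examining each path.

Enumerating the 3 paths from Gg to Hh and testing each for blocking by {Tt}:
Path 1: Gg → Tt → Hh
  Tt is a chain here and Tt is conditioned on, so the path is blocked at Tt.
Path 2: Gg → Aa ← Hh
  Aa is a collider here and neither Aa nor any of its descendants is conditioned on, so the collider stays closed — the path is blocked at Aa.
Path 3: Gg ← Rr → Aa ← Hh
  Aa is a collider here and neither Aa nor any of its descendants is conditioned on, so the collider stays closed — the path is blocked at Aa.
Every path is blocked, so Gg and Hh are d-separated given {Tt}.

Yes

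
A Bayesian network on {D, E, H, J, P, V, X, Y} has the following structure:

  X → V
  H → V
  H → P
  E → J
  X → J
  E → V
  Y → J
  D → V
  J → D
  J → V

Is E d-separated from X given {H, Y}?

Yes

Enumerating the 6 paths from E to X and testing each for blocking by {H, Y}:
  1. E → V ← D ← J ← X — V:collider[blocks]; D:chain[open]; J:chain[open] ⇒ blocked
  2. E → V ← X — V:collider[blocks] ⇒ blocked
  3. E → V ← J ← X — V:collider[blocks]; J:chain[open] ⇒ blocked
  4. E → J → V ← X — J:chain[open]; V:collider[blocks] ⇒ blocked
  5. E → J → D → V ← X — J:chain[open]; D:chain[open]; V:collider[blocks] ⇒ blocked
  6. E → J ← X — J:collider[blocks] ⇒ blocked
Since every path is blocked, d-separation holds.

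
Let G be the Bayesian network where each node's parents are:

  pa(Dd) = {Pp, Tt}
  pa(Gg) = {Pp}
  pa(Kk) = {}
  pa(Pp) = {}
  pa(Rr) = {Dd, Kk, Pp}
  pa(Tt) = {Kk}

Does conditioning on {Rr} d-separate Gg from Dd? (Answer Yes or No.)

No

Enumerating the 3 paths from Gg to Dd and testing each for blocking by {Rr}:
Path 1: Gg ← Pp → Dd
  Pp is a fork and Pp is not conditioned on — no node blocks this path, so it is active.
Path 2: Gg ← Pp → Rr ← Dd
  Pp is a fork and Pp is not conditioned on; Rr is a collider and Rr is conditioned on, which opens it — no node blocks this path, so it is active.
Path 3: Gg ← Pp → Rr ← Kk → Tt → Dd
  Pp is a fork and Pp is not conditioned on; Rr is a collider and Rr is conditioned on, which opens it; Kk is a fork and Kk is not conditioned on; Tt is a chain and Tt is not conditioned on — no node blocks this path, so it is active.
At least one path is unblocked, so d-separation fails.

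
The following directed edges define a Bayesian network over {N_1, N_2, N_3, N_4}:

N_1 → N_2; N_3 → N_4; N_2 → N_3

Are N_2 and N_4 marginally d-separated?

Only one path connects N_2 and N_4:
Path 1: N_2 → N_3 → N_4
  N_3 is a chain and N_3 is not conditioned on — no node blocks this path, so it is active.
Since the path N_2 → N_3 → N_4 is active, N_2 and N_4 are not d-separated given ∅.

No — N_2 and N_4 are not d-separated given ∅.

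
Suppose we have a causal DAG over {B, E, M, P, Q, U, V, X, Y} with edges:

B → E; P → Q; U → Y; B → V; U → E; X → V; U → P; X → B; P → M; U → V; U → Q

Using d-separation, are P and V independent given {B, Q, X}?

6 paths connect P and V; each must be blocked for d-separation to hold:
Path 1: P ← U → E ← B → V
  E is a collider here and neither E nor any of its descendants is conditioned on, so the collider stays closed — the path is blocked at E.
Path 2: P ← U → E ← B ← X → V
  E is a collider here and neither E nor any of its descendants is conditioned on, so the collider stays closed — the path is blocked at E.
Path 3: P ← U → V
  U is a fork and U is not conditioned on — no node blocks this path, so it is active.
Path 4: P → Q ← U → E ← B → V
  E is a collider here and neither E nor any of its descendants is conditioned on, so the collider stays closed — the path is blocked at E.
Path 5: P → Q ← U → E ← B ← X → V
  E is a collider here and neither E nor any of its descendants is conditioned on, so the collider stays closed — the path is blocked at E.
Path 6: P → Q ← U → V
  Q is a collider and Q is conditioned on, which opens it; U is a fork and U is not conditioned on — no node blocks this path, so it is active.
At least one path is unblocked, so d-separation fails.

No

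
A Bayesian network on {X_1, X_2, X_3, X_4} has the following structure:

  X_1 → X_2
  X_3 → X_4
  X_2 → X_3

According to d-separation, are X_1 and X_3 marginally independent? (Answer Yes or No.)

There is one path between X_1 and X_3:
Path 1: X_1 → X_2 → X_3
  X_2 is a chain and X_2 is not conditioned on — no node blocks this path, so it is active.
Since the path X_1 → X_2 → X_3 is active, X_1 and X_3 are not d-separated given ∅.

No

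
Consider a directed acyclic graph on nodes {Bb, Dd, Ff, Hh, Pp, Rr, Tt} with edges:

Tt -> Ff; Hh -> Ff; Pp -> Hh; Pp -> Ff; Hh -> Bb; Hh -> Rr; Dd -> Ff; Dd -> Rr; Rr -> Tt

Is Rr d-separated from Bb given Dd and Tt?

Enumerating the 5 paths from Rr to Bb and testing each for blocking by {Dd, Tt}:
  1. Rr → Tt → Ff ← Pp → Hh → Bb — Tt:chain[blocks]; Ff:collider[blocks]; Pp:fork[open]; Hh:chain[open] ⇒ blocked
  2. Rr → Tt → Ff ← Hh → Bb — Tt:chain[blocks]; Ff:collider[blocks]; Hh:fork[open] ⇒ blocked
  3. Rr ← Dd → Ff ← Pp → Hh → Bb — Dd:fork[blocks]; Ff:collider[blocks]; Pp:fork[open]; Hh:chain[open] ⇒ blocked
  4. Rr ← Dd → Ff ← Hh → Bb — Dd:fork[blocks]; Ff:collider[blocks]; Hh:fork[open] ⇒ blocked
  5. Rr ← Hh → Bb — Hh:fork[open] ⇒ active
Since the path Rr ← Hh → Bb is active, Rr and Bb are not d-separated given {Dd, Tt}.

No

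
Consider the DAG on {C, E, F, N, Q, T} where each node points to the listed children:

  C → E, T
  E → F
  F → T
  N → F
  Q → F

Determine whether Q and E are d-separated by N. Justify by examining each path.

There are 2 undirected paths between Q and E; checking each against the conditioning set {N}:
Path 1: Q → F ← E
  F is a collider here and neither F nor any of its descendants is conditioned on, so the collider stays closed — the path is blocked at F.
Path 2: Q → F → T ← C → E
  T is a collider here and neither T nor any of its descendants is conditioned on, so the collider stays closed — the path is blocked at T.
Every path is blocked, so Q and E are d-separated given {N}.

Yes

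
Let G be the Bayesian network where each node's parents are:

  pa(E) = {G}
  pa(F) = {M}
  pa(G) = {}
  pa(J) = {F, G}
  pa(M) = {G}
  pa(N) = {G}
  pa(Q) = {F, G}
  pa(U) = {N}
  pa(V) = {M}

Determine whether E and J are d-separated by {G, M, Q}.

We examine all 3 paths between E and J:
Path 1: E ← G → M → F → J
  G is a fork here and G is conditioned on, so the path is blocked at G.
Path 2: E ← G → Q ← F → J
  G is a fork here and G is conditioned on, so the path is blocked at G.
Path 3: E ← G → J
  G is a fork here and G is conditioned on, so the path is blocked at G.
All paths are blocked; E ⊥ J | {G, M, Q} holds.

Yes — E and J are d-separated given {G, M, Q}.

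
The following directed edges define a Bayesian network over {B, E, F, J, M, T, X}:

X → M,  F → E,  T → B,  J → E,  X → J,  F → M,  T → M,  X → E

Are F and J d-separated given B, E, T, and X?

There are 4 undirected paths between F and J; checking each against the conditioning set {B, E, T, X}:
  1. F → E ← X → J — E:collider[open]; X:fork[blocks] ⇒ blocked
  2. F → E ← J — E:collider[open] ⇒ active
  3. F → M ← X → J — M:collider[blocks]; X:fork[blocks] ⇒ blocked
  4. F → M ← X → E ← J — M:collider[blocks]; X:fork[blocks]; E:collider[open] ⇒ blocked
Because an active path exists, F and J are not d-separated.

No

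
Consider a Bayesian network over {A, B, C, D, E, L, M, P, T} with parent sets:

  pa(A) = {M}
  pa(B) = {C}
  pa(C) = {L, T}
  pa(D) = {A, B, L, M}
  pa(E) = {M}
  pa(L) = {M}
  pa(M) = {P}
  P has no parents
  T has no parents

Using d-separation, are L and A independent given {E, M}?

Yes

Enumerating the 6 paths from L to A and testing each for blocking by {E, M}:
Path 1: L → D ← A
  D is a collider here and neither D nor any of its descendants is conditioned on, so the collider stays closed — the path is blocked at D.
Path 2: L → D ← M → A
  D is a collider here and neither D nor any of its descendants is conditioned on, so the collider stays closed — the path is blocked at D.
Path 3: L → C → B → D ← A
  D is a collider here and neither D nor any of its descendants is conditioned on, so the collider stays closed — the path is blocked at D.
Path 4: L → C → B → D ← M → A
  D is a collider here and neither D nor any of its descendants is conditioned on, so the collider stays closed — the path is blocked at D.
Path 5: L ← M → A
  M is a fork here and M is conditioned on, so the path is blocked at M.
Path 6: L ← M → D ← A
  M is a fork here and M is conditioned on, so the path is blocked at M.
Since every path is blocked, d-separation holds.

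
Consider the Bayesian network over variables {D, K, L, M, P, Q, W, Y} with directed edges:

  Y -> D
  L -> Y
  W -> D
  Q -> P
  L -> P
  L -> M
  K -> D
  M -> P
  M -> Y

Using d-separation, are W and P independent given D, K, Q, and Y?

Yes

We examine all 4 paths between W and P:
Path 1: W → D ← Y ← M → P
  Y is a chain here and Y is conditioned on, so the path is blocked at Y.
Path 2: W → D ← Y ← M ← L → P
  Y is a chain here and Y is conditioned on, so the path is blocked at Y.
Path 3: W → D ← Y ← L → P
  Y is a chain here and Y is conditioned on, so the path is blocked at Y.
Path 4: W → D ← Y ← L → M → P
  Y is a chain here and Y is conditioned on, so the path is blocked at Y.
Every path is blocked, so W and P are d-separated given {D, K, Q, Y}.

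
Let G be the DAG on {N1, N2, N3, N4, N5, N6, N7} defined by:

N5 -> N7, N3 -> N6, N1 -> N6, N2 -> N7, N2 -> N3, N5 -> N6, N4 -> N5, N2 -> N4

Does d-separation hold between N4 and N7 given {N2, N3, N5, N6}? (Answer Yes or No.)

There are 4 undirected paths between N4 and N7; checking each against the conditioning set {N2, N3, N5, N6}:
Path 1: N4 → N5 → N7
  N5 is a chain here and N5 is conditioned on, so the path is blocked at N5.
Path 2: N4 → N5 → N6 ← N3 ← N2 → N7
  N5 is a chain here and N5 is conditioned on, so the path is blocked at N5.
Path 3: N4 ← N2 → N7
  N2 is a fork here and N2 is conditioned on, so the path is blocked at N2.
Path 4: N4 ← N2 → N3 → N6 ← N5 → N7
  N2 is a fork here and N2 is conditioned on, so the path is blocked at N2.
Since every path is blocked, d-separation holds.

Yes — N4 and N7 are d-separated given {N2, N3, N5, N6}.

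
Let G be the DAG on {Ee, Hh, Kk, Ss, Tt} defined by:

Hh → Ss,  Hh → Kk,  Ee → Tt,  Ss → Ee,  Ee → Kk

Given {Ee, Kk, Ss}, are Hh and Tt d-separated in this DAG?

Enumerating the 2 paths from Hh to Tt and testing each for blocking by {Ee, Kk, Ss}:
Path 1: Hh → Kk ← Ee → Tt
  Ee is a fork here and Ee is conditioned on, so the path is blocked at Ee.
Path 2: Hh → Ss → Ee → Tt
  Ss is a chain here and Ss is conditioned on, so the path is blocked at Ss.
Every path is blocked, so Hh and Tt are d-separated given {Ee, Kk, Ss}.

Yes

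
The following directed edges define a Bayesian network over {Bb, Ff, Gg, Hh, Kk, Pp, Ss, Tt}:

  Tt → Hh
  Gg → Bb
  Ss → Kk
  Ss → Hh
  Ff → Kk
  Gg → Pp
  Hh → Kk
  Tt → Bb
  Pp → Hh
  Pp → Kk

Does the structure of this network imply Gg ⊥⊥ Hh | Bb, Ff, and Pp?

No

There are 4 undirected paths between Gg and Hh; checking each against the conditioning set {Bb, Ff, Pp}:
Path 1: Gg → Pp → Kk ← Hh
  Pp is a chain here and Pp is conditioned on, so the path is blocked at Pp.
Path 2: Gg → Pp → Kk ← Ss → Hh
  Pp is a chain here and Pp is conditioned on, so the path is blocked at Pp.
Path 3: Gg → Pp → Hh
  Pp is a chain here and Pp is conditioned on, so the path is blocked at Pp.
Path 4: Gg → Bb ← Tt → Hh
  Bb is a collider and Bb is conditioned on, which opens it; Tt is a fork and Tt is not conditioned on — no node blocks this path, so it is active.
Because an active path exists, Gg and Hh are not d-separated.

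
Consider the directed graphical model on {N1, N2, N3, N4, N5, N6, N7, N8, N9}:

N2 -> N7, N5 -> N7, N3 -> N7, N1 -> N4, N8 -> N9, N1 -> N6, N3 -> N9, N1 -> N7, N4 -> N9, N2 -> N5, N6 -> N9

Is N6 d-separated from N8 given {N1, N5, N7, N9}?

No

3 paths connect N6 and N8; each must be blocked for d-separation to hold:
Path 1: N6 ← N1 → N7 ← N3 → N9 ← N8
  N1 is a fork here and N1 is conditioned on, so the path is blocked at N1.
Path 2: N6 ← N1 → N4 → N9 ← N8
  N1 is a fork here and N1 is conditioned on, so the path is blocked at N1.
Path 3: N6 → N9 ← N8
  N9 is a collider and N9 is conditioned on, which opens it — no node blocks this path, so it is active.
At least one path is unblocked, so d-separation fails.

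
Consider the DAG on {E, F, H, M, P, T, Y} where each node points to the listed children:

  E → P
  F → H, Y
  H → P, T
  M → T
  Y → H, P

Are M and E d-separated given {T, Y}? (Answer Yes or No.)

Yes

Enumerating the 3 paths from M to E and testing each for blocking by {T, Y}:
Path 1: M → T ← H ← F → Y → P ← E
  Y is a chain here and Y is conditioned on, so the path is blocked at Y.
Path 2: M → T ← H ← Y → P ← E
  Y is a fork here and Y is conditioned on, so the path is blocked at Y.
Path 3: M → T ← H → P ← E
  P is a collider here and neither P nor any of its descendants is conditioned on, so the collider stays closed — the path is blocked at P.
All paths are blocked; M ⊥ E | {T, Y} holds.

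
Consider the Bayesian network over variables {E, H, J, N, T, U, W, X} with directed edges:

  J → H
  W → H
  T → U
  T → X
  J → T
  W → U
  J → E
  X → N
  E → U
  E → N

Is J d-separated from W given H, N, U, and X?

Enumerating the 5 paths from J to W and testing each for blocking by {H, N, U, X}:
Path 1: J → H ← W
  H is a collider and H is conditioned on, which opens it — no node blocks this path, so it is active.
Path 2: J → T → X → N ← E → U ← W
  X is a chain here and X is conditioned on, so the path is blocked at X.
Path 3: J → T → U ← W
  T is a chain and T is not conditioned on; U is a collider and U is conditioned on, which opens it — no node blocks this path, so it is active.
Path 4: J → E → N ← X ← T → U ← W
  X is a chain here and X is conditioned on, so the path is blocked at X.
Path 5: J → E → U ← W
  E is a chain and E is not conditioned on; U is a collider and U is conditioned on, which opens it — no node blocks this path, so it is active.
Because an active path exists, J and W are not d-separated.

No — J and W are not d-separated given {H, N, U, X}.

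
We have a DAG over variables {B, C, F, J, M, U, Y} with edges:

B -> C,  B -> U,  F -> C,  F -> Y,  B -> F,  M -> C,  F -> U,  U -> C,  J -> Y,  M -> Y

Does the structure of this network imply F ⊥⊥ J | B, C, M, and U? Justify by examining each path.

Yes

6 paths connect F and J; each must be blocked for d-separation to hold:
Path 1: F → U ← B → C ← M → Y ← J
  B is a fork here and B is conditioned on, so the path is blocked at B.
Path 2: F → U → C ← M → Y ← J
  U is a chain here and U is conditioned on, so the path is blocked at U.
Path 3: F → Y ← J
  Y is a collider here and neither Y nor any of its descendants is conditioned on, so the collider stays closed — the path is blocked at Y.
Path 4: F ← B → U → C ← M → Y ← J
  B is a fork here and B is conditioned on, so the path is blocked at B.
Path 5: F ← B → C ← M → Y ← J
  B is a fork here and B is conditioned on, so the path is blocked at B.
Path 6: F → C ← M → Y ← J
  M is a fork here and M is conditioned on, so the path is blocked at M.
Every path is blocked, so F and J are d-separated given {B, C, M, U}.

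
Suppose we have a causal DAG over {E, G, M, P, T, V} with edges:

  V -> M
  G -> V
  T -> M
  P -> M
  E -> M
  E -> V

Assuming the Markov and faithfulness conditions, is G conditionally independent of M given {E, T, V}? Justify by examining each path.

Yes

Enumerating the 2 paths from G to M and testing each for blocking by {E, T, V}:
Path 1: G → V → M
  V is a chain here and V is conditioned on, so the path is blocked at V.
Path 2: G → V ← E → M
  E is a fork here and E is conditioned on, so the path is blocked at E.
Since every path is blocked, d-separation holds.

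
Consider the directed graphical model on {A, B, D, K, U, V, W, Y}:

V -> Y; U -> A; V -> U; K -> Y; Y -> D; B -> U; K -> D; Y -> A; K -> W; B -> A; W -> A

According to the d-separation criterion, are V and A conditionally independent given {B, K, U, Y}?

5 paths connect V and A; each must be blocked for d-separation to hold:
Path 1: V → U → A
  U is a chain here and U is conditioned on, so the path is blocked at U.
Path 2: V → U ← B → A
  B is a fork here and B is conditioned on, so the path is blocked at B.
Path 3: V → Y → A
  Y is a chain here and Y is conditioned on, so the path is blocked at Y.
Path 4: V → Y → D ← K → W → A
  Y is a chain here and Y is conditioned on, so the path is blocked at Y.
Path 5: V → Y ← K → W → A
  K is a fork here and K is conditioned on, so the path is blocked at K.
Since every path is blocked, d-separation holds.

Yes — V and A are d-separated given {B, K, U, Y}.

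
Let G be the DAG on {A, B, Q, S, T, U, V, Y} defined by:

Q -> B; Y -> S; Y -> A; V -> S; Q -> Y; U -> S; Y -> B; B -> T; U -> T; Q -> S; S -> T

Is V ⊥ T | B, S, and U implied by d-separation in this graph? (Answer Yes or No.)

Yes

6 paths connect V and T; each must be blocked for d-separation to hold:
Path 1: V → S ← U → T
  U is a fork here and U is conditioned on, so the path is blocked at U.
Path 2: V → S ← Y ← Q → B → T
  B is a chain here and B is conditioned on, so the path is blocked at B.
Path 3: V → S ← Y → B → T
  B is a chain here and B is conditioned on, so the path is blocked at B.
Path 4: V → S → T
  S is a chain here and S is conditioned on, so the path is blocked at S.
Path 5: V → S ← Q → Y → B → T
  B is a chain here and B is conditioned on, so the path is blocked at B.
Path 6: V → S ← Q → B → T
  B is a chain here and B is conditioned on, so the path is blocked at B.
All paths are blocked; V ⊥ T | {B, S, U} holds.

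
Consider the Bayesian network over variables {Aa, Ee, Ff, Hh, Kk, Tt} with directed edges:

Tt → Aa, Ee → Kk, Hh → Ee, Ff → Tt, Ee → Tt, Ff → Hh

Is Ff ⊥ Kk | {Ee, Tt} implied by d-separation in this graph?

Yes

We examine all 2 paths between Ff and Kk:
Path 1: Ff → Hh → Ee → Kk
  Ee is a chain here and Ee is conditioned on, so the path is blocked at Ee.
Path 2: Ff → Tt ← Ee → Kk
  Ee is a fork here and Ee is conditioned on, so the path is blocked at Ee.
Since every path is blocked, d-separation holds.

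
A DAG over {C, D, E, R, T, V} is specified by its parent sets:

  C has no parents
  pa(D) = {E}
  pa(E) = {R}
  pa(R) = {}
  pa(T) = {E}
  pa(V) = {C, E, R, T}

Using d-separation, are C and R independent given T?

Yes

We examine all 3 paths between C and R:
  1. C → V ← R — V:collider[blocks] ⇒ blocked
  2. C → V ← T ← E ← R — V:collider[blocks]; T:chain[blocks]; E:chain[open] ⇒ blocked
  3. C → V ← E ← R — V:collider[blocks]; E:chain[open] ⇒ blocked
Every path is blocked, so C and R are d-separated given {T}.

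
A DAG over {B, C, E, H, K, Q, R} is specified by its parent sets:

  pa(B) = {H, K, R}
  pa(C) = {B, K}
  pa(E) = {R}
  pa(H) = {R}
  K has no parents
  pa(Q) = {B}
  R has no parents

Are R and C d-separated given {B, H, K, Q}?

4 paths connect R and C; each must be blocked for d-separation to hold:
Path 1: R → H → B → C
  H is a chain here and H is conditioned on, so the path is blocked at H.
Path 2: R → H → B ← K → C
  H is a chain here and H is conditioned on, so the path is blocked at H.
Path 3: R → B → C
  B is a chain here and B is conditioned on, so the path is blocked at B.
Path 4: R → B ← K → C
  K is a fork here and K is conditioned on, so the path is blocked at K.
Since every path is blocked, d-separation holds.

Yes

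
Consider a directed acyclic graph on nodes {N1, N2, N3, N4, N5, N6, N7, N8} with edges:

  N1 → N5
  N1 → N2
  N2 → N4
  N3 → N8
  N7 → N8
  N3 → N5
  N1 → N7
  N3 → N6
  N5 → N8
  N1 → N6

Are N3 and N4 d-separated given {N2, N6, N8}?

We examine all 5 paths between N3 and N4:
  1. N3 → N8 ← N5 ← N1 → N2 → N4 — N8:collider[open]; N5:chain[open]; N1:fork[open]; N2:chain[blocks] ⇒ blocked
  2. N3 → N8 ← N7 ← N1 → N2 → N4 — N8:collider[open]; N7:chain[open]; N1:fork[open]; N2:chain[blocks] ⇒ blocked
  3. N3 → N6 ← N1 → N2 → N4 — N6:collider[open]; N1:fork[open]; N2:chain[blocks] ⇒ blocked
  4. N3 → N5 → N8 ← N7 ← N1 → N2 → N4 — N5:chain[open]; N8:collider[open]; N7:chain[open]; N1:fork[open]; N2:chain[blocks] ⇒ blocked
  5. N3 → N5 ← N1 → N2 → N4 — N5:collider[open]; N1:fork[open]; N2:chain[blocks] ⇒ blocked
Every path is blocked, so N3 and N4 are d-separated given {N2, N6, N8}.

Yes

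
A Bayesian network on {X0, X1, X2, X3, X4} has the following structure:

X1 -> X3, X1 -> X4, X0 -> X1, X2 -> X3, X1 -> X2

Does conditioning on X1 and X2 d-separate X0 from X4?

The only undirected path from X0 to X4 is:
Path 1: X0 → X1 → X4
  X1 is a chain here and X1 is conditioned on, so the path is blocked at X1.
All paths are blocked; X0 ⊥ X4 | {X1, X2} holds.

Yes — X0 and X4 are d-separated given {X1, X2}.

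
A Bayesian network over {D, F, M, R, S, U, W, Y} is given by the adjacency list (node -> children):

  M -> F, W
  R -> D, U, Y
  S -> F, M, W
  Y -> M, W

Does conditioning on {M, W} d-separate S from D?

We examine all 6 paths between S and D:
Path 1: S → M ← Y ← R → D
  M is a collider and M is conditioned on, which opens it; Y is a chain and Y is not conditioned on; R is a fork and R is not conditioned on — no node blocks this path, so it is active.
Path 2: S → M → W ← Y ← R → D
  M is a chain here and M is conditioned on, so the path is blocked at M.
Path 3: S → W ← M ← Y ← R → D
  M is a chain here and M is conditioned on, so the path is blocked at M.
Path 4: S → W ← Y ← R → D
  W is a collider and W is conditioned on, which opens it; Y is a chain and Y is not conditioned on; R is a fork and R is not conditioned on — no node blocks this path, so it is active.
Path 5: S → F ← M ← Y ← R → D
  F is a collider here and neither F nor any of its descendants is conditioned on, so the collider stays closed — the path is blocked at F.
Path 6: S → F ← M → W ← Y ← R → D
  F is a collider here and neither F nor any of its descendants is conditioned on, so the collider stays closed — the path is blocked at F.
At least one path is unblocked, so d-separation fails.

No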